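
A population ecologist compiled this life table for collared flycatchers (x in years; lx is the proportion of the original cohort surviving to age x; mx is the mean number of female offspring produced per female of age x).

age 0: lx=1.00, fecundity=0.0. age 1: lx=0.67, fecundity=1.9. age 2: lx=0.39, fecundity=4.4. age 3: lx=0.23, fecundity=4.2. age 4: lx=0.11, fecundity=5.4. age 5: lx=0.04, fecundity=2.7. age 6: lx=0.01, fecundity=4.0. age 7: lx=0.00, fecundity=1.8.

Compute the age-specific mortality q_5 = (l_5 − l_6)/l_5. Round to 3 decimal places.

q_5 = (l_5 − l_6) / l_5 = (0.04 − 0.01) / 0.04
     = 0.03 / 0.04 = 0.75 → 0.750

0.750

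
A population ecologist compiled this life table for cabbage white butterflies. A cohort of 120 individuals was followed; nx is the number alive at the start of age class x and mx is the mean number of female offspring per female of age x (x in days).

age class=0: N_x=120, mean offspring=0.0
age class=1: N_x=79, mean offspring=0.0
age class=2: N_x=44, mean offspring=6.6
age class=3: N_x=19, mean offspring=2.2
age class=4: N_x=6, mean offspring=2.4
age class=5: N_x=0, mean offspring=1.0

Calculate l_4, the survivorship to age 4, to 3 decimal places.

0.050

l_4 = n_4/n_0 = 6/120 = 0.05 → 0.050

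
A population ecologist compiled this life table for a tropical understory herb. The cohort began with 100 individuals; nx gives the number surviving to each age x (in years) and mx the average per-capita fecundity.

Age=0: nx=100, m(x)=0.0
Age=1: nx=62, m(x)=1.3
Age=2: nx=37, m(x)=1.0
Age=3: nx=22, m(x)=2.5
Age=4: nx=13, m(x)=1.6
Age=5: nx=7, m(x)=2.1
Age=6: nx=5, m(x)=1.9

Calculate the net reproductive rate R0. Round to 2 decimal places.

lx = nx/n0 = nx/100: 1, 0.62, 0.37, 0.22, 0.13, 0.07, 0.05
lx·mx by age: 0, 0.806, 0.37, 0.55, 0.208, 0.147, 0.095
R0 = Σ lx·mx = 2.176 → 2.18

2.18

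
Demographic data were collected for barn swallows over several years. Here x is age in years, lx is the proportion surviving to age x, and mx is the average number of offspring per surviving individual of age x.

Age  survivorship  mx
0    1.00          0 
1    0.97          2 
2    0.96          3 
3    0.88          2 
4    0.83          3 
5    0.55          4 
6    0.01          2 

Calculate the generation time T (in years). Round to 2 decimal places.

3.02

lx·mx: 0, 1.94, 2.88, 1.76, 2.49, 2.2, 0.02 → R0 = 11.29
x·lx·mx: 0, 1.94, 5.76, 5.28, 9.96, 11, 0.12 → Σ = 34.06
T = 34.06 / 11.29 = 3.016829… → 3.02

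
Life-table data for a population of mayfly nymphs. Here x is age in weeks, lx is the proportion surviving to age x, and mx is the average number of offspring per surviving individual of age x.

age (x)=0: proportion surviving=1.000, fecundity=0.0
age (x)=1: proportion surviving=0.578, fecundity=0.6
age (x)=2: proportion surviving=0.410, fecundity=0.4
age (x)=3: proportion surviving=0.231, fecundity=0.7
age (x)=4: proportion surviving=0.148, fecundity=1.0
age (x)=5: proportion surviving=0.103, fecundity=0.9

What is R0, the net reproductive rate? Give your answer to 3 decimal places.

0.913

lx·mx by age: 0, 0.3468, 0.164, 0.1617, 0.148, 0.0927
R0 = Σ lx·mx = 0.9132 → 0.913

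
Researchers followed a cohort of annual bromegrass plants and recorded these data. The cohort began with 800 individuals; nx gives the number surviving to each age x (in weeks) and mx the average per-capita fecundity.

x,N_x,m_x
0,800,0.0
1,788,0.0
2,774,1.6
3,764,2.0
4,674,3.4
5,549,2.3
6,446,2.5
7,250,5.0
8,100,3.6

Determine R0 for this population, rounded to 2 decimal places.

11.31

lx = nx/n0 = nx/800: 1, 0.985, 0.9675, 0.955, 0.8425, 0.68625, 0.5575, 0.3125, 0.125
lx·mx by age: 0, 0, 1.548, 1.91, 2.8645, 1.578375, 1.39375, 1.5625, 0.45
R0 = Σ lx·mx = 11.307125 → 11.31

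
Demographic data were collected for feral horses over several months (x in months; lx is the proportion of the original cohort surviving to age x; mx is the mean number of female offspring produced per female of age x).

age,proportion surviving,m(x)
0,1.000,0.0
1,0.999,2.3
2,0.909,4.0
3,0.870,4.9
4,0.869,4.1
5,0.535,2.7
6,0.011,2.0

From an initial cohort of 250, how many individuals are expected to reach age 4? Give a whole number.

Expected survivors = N0 · l_4 = 250 × 0.869 = 217.25 → 217

217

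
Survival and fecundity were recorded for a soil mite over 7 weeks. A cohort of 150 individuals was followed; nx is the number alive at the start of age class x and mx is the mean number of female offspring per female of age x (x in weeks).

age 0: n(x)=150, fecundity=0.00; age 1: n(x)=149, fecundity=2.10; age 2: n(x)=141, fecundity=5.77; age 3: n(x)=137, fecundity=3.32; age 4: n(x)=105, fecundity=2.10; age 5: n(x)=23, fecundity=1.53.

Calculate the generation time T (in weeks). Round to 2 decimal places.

2.37

lx = nx/n0 = nx/150: 1, 0.99333…, 0.94, 0.91333…, 0.7, 0.15333…
lx·mx: 0, 2.086…, 5.4238, 3.032267…, 1.47, 0.2346… → R0 = 12.246667…
x·lx·mx: 0, 2.086…, 10.8476, 9.0968…, 5.88, 1.173… → Σ = 29.0834…
T = 29.0834… / 12.246667… = 2.374801… → 2.37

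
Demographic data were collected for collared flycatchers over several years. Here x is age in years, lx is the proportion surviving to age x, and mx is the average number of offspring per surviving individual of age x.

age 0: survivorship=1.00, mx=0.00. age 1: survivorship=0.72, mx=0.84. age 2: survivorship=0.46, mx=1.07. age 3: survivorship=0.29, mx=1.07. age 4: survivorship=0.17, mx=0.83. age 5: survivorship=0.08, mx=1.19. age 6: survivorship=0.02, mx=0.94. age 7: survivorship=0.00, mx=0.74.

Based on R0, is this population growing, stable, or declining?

growing

R0 = Σ lx·mx = 0 + 0.6048 + 0.4922 + 0.3103 + 0.1411 + 0.0952 + 0.0188 + 0 = 1.6624
R0 > 1, so the population is growing.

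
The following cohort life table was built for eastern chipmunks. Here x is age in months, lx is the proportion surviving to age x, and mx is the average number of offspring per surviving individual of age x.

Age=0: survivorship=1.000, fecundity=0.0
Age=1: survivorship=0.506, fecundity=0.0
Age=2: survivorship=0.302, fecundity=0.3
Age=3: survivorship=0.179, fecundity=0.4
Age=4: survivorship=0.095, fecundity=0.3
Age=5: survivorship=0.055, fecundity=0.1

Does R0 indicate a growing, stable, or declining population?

R0 = Σ lx·mx = 0 + 0 + 0.0906 + 0.0716 + 0.0285 + 0.0055 = 0.1962
R0 < 1, so the population is declining.

declining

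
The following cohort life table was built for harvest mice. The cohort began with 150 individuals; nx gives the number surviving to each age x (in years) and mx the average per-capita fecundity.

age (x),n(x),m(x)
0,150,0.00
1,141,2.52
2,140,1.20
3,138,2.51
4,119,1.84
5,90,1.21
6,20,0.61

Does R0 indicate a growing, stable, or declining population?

growing

lx = nx/n0 = nx/150: 1, 0.94, 0.93333…, 0.92, 0.79333…, 0.6, 0.13333…
R0 = Σ lx·mx = 0 + 2.3688 + 1.12… + 2.3092 + 1.459733… + 0.726 + 0.081333… = 8.065067…
R0 > 1, so the population is growing.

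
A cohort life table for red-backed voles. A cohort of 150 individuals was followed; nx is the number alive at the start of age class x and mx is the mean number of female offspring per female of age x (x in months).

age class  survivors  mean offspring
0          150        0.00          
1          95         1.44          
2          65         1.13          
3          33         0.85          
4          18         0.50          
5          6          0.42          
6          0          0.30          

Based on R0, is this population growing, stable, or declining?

lx = nx/n0 = nx/150: 1, 0.63333…, 0.43333…, 0.22, 0.12, 0.04, 0
R0 = Σ lx·mx = 0 + 0.912… + 0.489667… + 0.187 + 0.06 + 0.0168 + 0 = 1.665467…
R0 > 1, so the population is growing.

growing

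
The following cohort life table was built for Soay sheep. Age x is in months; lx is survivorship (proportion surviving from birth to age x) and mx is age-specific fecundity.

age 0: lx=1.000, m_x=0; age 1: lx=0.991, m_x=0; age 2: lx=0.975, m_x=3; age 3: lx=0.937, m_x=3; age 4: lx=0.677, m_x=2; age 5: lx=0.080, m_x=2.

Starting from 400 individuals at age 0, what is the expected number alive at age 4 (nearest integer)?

Expected survivors = N0 · l_4 = 400 × 0.677 = 270.8 → 271

271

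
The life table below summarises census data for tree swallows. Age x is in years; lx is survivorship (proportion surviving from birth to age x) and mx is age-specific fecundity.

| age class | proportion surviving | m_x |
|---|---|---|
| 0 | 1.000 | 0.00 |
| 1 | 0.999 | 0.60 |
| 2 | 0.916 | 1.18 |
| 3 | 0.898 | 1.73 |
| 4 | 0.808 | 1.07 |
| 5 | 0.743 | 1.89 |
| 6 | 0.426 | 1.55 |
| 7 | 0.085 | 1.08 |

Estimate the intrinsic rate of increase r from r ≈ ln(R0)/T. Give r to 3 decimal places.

0.510

R0 = Σ lx·mx = 0 + 0.5994 + 1.08088 + 1.55354 + 0.86456 + 1.40427 + 0.6603 + 0.0918 = 6.25475
Σ x·lx·mx = 22.50577; T = 22.50577/6.25475 = 3.59819…
r ≈ ln(R0)/T = ln(6.25475)/3.59819… = 0.50952… → 0.510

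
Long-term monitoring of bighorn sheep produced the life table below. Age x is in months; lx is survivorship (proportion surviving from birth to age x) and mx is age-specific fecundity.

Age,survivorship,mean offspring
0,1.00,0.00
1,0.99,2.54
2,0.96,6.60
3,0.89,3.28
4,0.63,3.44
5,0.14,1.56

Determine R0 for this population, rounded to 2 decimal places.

lx·mx by age: 0, 2.5146, 6.336, 2.9192, 2.1672, 0.2184
R0 = Σ lx·mx = 14.1554 → 14.16

14.16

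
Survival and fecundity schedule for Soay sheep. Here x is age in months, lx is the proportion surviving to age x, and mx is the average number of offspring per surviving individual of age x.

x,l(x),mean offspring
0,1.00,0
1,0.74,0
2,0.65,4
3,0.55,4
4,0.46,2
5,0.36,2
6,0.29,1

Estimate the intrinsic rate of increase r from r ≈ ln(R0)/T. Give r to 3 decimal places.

R0 = Σ lx·mx = 0 + 0 + 2.6 + 2.2 + 0.92 + 0.72 + 0.29 = 6.73
Σ x·lx·mx = 20.82; T = 20.82/6.73 = 3.09361…
r ≈ ln(R0)/T = ln(6.73)/3.09361… = 0.61629… → 0.616

0.616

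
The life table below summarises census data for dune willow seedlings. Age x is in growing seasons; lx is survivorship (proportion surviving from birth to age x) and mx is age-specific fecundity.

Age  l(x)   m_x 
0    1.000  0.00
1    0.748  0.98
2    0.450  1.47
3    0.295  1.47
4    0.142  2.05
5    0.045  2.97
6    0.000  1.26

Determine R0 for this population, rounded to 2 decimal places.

lx·mx by age: 0, 0.73304, 0.6615, 0.43365, 0.2911, 0.13365, 0
R0 = Σ lx·mx = 2.25294 → 2.25

2.25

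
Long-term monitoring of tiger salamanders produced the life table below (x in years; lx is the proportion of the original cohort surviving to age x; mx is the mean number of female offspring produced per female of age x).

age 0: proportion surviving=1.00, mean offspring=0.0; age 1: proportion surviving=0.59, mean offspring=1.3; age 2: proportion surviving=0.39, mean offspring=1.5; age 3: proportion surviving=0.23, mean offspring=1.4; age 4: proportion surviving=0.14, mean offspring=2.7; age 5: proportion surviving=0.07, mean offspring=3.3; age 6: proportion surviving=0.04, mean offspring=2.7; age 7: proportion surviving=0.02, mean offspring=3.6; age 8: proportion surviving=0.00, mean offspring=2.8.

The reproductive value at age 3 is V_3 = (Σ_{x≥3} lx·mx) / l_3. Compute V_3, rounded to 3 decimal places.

lx·mx for x ≥ 3: 0.322, 0.378, 0.231, 0.108, 0.072, 0 → sum = 1.111
V_3 = 1.111 / l_3 = 1.111 / 0.23 = 4.830435… → 4.830

4.830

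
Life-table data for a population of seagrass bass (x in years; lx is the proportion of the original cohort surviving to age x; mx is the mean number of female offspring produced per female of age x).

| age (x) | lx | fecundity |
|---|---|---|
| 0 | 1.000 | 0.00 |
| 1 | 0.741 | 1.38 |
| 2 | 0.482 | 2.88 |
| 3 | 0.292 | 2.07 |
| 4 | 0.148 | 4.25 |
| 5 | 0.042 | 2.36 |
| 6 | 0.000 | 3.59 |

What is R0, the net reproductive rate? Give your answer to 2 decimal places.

3.74

lx·mx by age: 0, 1.02258, 1.38816, 0.60444, 0.629, 0.09912, 0
R0 = Σ lx·mx = 3.7433 → 3.74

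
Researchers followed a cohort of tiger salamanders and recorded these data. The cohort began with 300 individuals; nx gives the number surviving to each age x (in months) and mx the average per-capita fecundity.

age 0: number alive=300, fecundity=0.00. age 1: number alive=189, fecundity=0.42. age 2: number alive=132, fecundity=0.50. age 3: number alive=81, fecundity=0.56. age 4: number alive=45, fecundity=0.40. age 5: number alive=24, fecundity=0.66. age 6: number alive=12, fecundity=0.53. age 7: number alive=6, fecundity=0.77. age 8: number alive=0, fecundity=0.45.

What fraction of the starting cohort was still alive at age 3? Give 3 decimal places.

l_3 = n_3/n_0 = 81/300 = 0.27 → 0.270

0.270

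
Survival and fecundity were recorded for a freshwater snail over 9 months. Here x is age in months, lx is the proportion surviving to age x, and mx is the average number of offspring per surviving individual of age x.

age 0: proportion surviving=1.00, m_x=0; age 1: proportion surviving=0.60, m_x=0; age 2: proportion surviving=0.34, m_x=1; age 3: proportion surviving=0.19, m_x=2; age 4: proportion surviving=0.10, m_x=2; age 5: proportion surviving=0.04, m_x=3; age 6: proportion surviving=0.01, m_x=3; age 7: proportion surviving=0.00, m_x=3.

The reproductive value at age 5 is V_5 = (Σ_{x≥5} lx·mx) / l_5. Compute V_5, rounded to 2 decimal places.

lx·mx for x ≥ 5: 0.12, 0.03, 0 → sum = 0.15
V_5 = 0.15 / l_5 = 0.15 / 0.04 = 3.75 → 3.75

3.75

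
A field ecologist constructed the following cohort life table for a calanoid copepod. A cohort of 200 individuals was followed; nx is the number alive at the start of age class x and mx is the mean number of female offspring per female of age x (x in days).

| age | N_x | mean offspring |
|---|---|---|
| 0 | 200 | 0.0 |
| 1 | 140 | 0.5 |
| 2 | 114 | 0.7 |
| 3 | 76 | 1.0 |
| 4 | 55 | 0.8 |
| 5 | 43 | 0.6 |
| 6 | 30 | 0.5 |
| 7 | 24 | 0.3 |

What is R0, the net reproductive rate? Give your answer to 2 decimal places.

lx = nx/n0 = nx/200: 1, 0.7, 0.57, 0.38, 0.275, 0.215, 0.15, 0.12
lx·mx by age: 0, 0.35, 0.399, 0.38, 0.22, 0.129, 0.075, 0.036
R0 = Σ lx·mx = 1.589 → 1.59

1.59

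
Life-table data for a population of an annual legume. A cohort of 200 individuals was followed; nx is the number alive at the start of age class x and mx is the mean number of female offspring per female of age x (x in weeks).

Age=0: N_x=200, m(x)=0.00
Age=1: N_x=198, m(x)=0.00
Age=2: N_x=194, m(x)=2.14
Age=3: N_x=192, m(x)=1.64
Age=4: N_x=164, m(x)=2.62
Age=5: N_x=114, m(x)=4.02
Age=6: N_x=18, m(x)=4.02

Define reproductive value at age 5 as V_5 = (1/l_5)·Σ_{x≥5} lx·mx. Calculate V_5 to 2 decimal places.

4.65

lx = nx/n0 = nx/200: 1, 0.99, 0.97, 0.96, 0.82, 0.57, 0.09
lx·mx for x ≥ 5: 2.2914, 0.3618 → sum = 2.6532
V_5 = 2.6532 / l_5 = 2.6532 / 0.57 = 4.654737… → 4.65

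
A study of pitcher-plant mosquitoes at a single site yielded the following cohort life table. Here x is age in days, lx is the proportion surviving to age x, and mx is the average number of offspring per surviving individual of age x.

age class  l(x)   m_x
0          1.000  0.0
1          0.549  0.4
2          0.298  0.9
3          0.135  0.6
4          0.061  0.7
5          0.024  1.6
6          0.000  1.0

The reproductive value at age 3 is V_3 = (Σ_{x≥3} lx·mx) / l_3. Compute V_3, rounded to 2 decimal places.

1.20

lx·mx for x ≥ 3: 0.081, 0.0427, 0.0384, 0 → sum = 0.1621
V_3 = 0.1621 / l_3 = 0.1621 / 0.135 = 1.200741… → 1.20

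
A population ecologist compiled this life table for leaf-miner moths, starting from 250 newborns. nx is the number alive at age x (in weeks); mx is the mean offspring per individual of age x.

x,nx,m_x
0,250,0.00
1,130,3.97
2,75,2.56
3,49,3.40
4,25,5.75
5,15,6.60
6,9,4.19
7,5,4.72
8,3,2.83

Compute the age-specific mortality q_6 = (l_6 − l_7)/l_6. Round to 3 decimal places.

lx = nx/n0 = nx/250: 1, 0.52, 0.3, 0.196, 0.1, 0.06, 0.036, 0.02, 0.012
q_6 = (l_6 − l_7) / l_6 = (0.036 − 0.02) / 0.036
     = 0.016 / 0.036 = 0.444444… → 0.444

0.444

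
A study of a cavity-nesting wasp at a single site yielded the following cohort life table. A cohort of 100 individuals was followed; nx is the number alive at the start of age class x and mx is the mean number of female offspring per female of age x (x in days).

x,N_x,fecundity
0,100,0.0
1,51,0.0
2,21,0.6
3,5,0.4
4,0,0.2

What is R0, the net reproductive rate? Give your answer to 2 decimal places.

0.15

lx = nx/n0 = nx/100: 1, 0.51, 0.21, 0.05, 0
lx·mx by age: 0, 0, 0.126, 0.02, 0
R0 = Σ lx·mx = 0.146 → 0.15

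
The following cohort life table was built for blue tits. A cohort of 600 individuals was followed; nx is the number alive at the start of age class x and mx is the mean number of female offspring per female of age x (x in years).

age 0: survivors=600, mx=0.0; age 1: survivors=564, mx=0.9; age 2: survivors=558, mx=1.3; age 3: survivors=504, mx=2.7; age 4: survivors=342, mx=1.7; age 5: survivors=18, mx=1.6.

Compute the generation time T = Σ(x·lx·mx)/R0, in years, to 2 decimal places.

2.66

lx = nx/n0 = nx/600: 1, 0.94, 0.93, 0.84, 0.57, 0.03
lx·mx: 0, 0.846, 1.209, 2.268, 0.969, 0.048 → R0 = 5.34
x·lx·mx: 0, 0.846, 2.418, 6.804, 3.876, 0.24 → Σ = 14.184
T = 14.184 / 5.34 = 2.65618… → 2.66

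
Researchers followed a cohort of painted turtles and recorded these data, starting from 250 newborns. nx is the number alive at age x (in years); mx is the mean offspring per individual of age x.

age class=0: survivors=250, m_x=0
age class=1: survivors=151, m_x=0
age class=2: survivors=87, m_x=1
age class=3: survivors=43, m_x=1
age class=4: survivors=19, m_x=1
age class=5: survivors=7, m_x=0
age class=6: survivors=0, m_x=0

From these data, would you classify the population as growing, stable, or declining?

declining

lx = nx/n0 = nx/250: 1, 0.604, 0.348, 0.172, 0.076, 0.028, 0
R0 = Σ lx·mx = 0 + 0 + 0.348 + 0.172 + 0.076 + 0 + 0 = 0.596
R0 < 1, so the population is declining.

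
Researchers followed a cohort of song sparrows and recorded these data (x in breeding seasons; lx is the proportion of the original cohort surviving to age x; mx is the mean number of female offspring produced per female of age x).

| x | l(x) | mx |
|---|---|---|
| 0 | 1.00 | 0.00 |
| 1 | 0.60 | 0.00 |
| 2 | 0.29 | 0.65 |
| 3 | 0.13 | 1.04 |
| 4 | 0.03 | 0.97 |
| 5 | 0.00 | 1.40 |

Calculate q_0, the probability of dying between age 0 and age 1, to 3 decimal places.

q_0 = (l_0 − l_1) / l_0 = (1 − 0.6) / 1
     = 0.4 / 1 = 0.4 → 0.400

0.400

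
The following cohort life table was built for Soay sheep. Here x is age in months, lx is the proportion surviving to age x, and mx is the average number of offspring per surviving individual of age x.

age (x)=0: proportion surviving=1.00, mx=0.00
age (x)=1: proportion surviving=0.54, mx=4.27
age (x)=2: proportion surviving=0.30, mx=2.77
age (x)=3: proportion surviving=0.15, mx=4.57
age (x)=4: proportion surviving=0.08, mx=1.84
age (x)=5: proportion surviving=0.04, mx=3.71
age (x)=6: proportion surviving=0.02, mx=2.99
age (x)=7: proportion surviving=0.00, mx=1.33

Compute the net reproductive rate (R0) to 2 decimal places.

4.18

lx·mx by age: 0, 2.3058, 0.831, 0.6855, 0.1472, 0.1484, 0.0598, 0
R0 = Σ lx·mx = 4.1777 → 4.18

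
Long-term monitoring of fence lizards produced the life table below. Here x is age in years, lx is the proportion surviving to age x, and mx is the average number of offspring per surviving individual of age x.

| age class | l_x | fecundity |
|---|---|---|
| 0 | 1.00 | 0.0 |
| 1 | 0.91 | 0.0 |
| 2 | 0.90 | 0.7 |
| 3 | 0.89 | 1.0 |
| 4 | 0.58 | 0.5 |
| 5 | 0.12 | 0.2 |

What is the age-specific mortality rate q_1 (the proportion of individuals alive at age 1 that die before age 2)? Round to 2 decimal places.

q_1 = (l_1 − l_2) / l_1 = (0.91 − 0.9) / 0.91
     = 0.01 / 0.91 = 0.010989… → 0.01

0.01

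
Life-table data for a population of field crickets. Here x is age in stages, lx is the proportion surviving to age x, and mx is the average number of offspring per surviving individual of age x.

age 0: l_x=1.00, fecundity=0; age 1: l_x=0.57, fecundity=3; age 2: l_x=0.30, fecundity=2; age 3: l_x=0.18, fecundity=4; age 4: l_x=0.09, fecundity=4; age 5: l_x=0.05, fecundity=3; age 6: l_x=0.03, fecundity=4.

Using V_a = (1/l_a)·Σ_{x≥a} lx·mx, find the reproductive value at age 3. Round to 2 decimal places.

7.50

lx·mx for x ≥ 3: 0.72, 0.36, 0.15, 0.12 → sum = 1.35
V_3 = 1.35 / l_3 = 1.35 / 0.18 = 7.5 → 7.50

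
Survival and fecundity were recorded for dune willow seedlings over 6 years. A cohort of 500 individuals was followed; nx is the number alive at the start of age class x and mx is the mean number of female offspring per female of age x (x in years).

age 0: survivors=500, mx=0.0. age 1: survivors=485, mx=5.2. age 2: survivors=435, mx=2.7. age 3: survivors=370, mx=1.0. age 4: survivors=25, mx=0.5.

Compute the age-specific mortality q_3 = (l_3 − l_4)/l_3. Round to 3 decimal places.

lx = nx/n0 = nx/500: 1, 0.97, 0.87, 0.74, 0.05
q_3 = (l_3 − l_4) / l_3 = (0.74 − 0.05) / 0.74
     = 0.69 / 0.74 = 0.932432… → 0.932

0.932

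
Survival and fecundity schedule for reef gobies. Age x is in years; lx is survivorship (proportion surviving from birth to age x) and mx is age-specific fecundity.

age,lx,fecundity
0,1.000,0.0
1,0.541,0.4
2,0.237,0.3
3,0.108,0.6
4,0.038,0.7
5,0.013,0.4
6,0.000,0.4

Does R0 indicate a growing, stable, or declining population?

R0 = Σ lx·mx = 0 + 0.2164 + 0.0711 + 0.0648 + 0.0266 + 0.0052 + 0 = 0.3841
R0 < 1, so the population is declining.

declining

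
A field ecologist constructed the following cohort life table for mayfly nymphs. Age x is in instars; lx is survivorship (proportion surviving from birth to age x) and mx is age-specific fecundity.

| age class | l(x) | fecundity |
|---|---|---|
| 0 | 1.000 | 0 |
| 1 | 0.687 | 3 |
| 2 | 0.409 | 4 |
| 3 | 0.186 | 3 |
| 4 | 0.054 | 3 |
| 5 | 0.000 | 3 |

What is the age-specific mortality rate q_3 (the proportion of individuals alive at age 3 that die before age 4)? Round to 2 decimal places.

q_3 = (l_3 − l_4) / l_3 = (0.186 − 0.054) / 0.186
     = 0.132 / 0.186 = 0.709677… → 0.71

0.71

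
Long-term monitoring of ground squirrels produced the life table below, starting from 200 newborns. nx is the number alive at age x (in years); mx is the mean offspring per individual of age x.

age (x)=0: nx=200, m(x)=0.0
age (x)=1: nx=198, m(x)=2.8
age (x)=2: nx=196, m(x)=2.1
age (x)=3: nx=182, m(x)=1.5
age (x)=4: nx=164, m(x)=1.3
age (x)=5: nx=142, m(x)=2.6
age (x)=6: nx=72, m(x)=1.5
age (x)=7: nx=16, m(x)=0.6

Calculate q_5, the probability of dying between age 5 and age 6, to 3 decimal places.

lx = nx/n0 = nx/200: 1, 0.99, 0.98, 0.91, 0.82, 0.71, 0.36, 0.08
q_5 = (l_5 − l_6) / l_5 = (0.71 − 0.36) / 0.71
     = 0.35 / 0.71 = 0.492958… → 0.493

0.493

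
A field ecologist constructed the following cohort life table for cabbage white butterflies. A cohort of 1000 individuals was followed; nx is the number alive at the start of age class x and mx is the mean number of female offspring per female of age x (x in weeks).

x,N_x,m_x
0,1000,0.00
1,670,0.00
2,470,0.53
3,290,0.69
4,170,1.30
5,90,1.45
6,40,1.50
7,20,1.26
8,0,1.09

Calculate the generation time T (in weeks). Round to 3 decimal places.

3.580

lx = nx/n0 = nx/1000: 1, 0.67, 0.47, 0.29, 0.17, 0.09, 0.04, 0.02, 0
lx·mx: 0, 0, 0.2491, 0.2001, 0.221, 0.1305, 0.06, 0.0252, 0 → R0 = 0.8859
x·lx·mx: 0, 0, 0.4982, 0.6003, 0.884, 0.6525, 0.36, 0.1764, 0 → Σ = 3.1714
T = 3.1714 / 0.8859 = 3.579862… → 3.580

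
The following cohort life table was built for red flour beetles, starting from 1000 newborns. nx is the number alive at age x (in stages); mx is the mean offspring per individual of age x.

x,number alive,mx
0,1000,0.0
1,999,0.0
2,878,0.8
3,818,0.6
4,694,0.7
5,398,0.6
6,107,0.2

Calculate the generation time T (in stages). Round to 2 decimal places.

lx = nx/n0 = nx/1000: 1, 0.999, 0.878, 0.818, 0.694, 0.398, 0.107
lx·mx: 0, 0, 0.7024, 0.4908, 0.4858, 0.2388, 0.0214 → R0 = 1.9392
x·lx·mx: 0, 0, 1.4048, 1.4724, 1.9432, 1.194, 0.1284 → Σ = 6.1428
T = 6.1428 / 1.9392 = 3.167698… → 3.17

3.17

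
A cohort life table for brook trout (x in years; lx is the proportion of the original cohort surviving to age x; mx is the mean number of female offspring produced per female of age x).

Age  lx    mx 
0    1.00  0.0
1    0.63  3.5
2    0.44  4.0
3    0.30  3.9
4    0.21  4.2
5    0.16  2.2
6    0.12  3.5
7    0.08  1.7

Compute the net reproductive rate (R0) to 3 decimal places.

6.925

lx·mx by age: 0, 2.205, 1.76, 1.17, 0.882, 0.352, 0.42, 0.136
R0 = Σ lx·mx = 6.925 → 6.925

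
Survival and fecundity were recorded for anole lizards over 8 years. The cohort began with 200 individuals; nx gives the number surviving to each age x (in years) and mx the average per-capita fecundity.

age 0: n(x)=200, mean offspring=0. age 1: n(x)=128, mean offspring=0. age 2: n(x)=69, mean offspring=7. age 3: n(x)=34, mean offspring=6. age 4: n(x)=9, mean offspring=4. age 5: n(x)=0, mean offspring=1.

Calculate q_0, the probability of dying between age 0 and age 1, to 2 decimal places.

lx = nx/n0 = nx/200: 1, 0.64, 0.345, 0.17, 0.045, 0
q_0 = (l_0 − l_1) / l_0 = (1 − 0.64) / 1
     = 0.36 / 1 = 0.36 → 0.36

0.36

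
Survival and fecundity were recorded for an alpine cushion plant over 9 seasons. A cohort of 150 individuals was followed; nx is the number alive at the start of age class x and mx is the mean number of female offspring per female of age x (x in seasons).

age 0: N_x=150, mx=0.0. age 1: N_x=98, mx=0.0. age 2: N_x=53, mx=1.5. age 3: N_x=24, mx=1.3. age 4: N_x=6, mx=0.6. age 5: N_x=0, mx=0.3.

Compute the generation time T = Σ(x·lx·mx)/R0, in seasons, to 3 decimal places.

2.336

lx = nx/n0 = nx/150: 1, 0.65333…, 0.35333…, 0.16, 0.04, 0
lx·mx: 0, 0, 0.53…, 0.208, 0.024, 0 → R0 = 0.762…
x·lx·mx: 0, 0, 1.06…, 0.624, 0.096, 0 → Σ = 1.78…
T = 1.78… / 0.762… = 2.335958… → 2.336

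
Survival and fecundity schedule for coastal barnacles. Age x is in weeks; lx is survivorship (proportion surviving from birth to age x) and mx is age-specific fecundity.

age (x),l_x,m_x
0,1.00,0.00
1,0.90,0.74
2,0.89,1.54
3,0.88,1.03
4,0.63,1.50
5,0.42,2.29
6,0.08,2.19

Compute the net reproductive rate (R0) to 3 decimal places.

lx·mx by age: 0, 0.666, 1.3706, 0.9064, 0.945, 0.9618, 0.1752
R0 = Σ lx·mx = 5.025 → 5.025

5.025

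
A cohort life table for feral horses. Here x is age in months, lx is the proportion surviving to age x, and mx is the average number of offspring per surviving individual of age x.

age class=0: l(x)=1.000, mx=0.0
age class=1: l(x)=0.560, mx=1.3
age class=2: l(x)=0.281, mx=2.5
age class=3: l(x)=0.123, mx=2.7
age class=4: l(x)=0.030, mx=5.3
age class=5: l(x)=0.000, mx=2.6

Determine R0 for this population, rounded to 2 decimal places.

lx·mx by age: 0, 0.728, 0.7025, 0.3321, 0.159, 0
R0 = Σ lx·mx = 1.9216 → 1.92

1.92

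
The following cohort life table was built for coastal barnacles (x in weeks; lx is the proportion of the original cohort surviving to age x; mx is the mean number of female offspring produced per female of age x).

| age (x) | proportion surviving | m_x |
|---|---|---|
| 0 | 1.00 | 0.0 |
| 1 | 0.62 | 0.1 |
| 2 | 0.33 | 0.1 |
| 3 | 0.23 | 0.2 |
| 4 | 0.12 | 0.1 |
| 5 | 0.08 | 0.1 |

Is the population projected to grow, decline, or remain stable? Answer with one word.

declining

R0 = Σ lx·mx = 0 + 0.062 + 0.033 + 0.046 + 0.012 + 0.008 = 0.161
R0 < 1, so the population is declining.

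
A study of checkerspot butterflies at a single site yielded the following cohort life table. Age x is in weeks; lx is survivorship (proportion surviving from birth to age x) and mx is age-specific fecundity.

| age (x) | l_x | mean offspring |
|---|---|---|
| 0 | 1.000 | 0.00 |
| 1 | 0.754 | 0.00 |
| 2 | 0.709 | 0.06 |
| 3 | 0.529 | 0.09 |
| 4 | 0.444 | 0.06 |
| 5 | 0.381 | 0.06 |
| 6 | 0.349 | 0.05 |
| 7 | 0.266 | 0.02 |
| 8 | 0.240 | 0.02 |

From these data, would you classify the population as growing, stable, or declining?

R0 = Σ lx·mx = 0 + 0 + 0.04254 + 0.04761 + 0.02664 + 0.02286 + 0.01745 + 0.00532 + 0.0048 = 0.16722
R0 < 1, so the population is declining.

declining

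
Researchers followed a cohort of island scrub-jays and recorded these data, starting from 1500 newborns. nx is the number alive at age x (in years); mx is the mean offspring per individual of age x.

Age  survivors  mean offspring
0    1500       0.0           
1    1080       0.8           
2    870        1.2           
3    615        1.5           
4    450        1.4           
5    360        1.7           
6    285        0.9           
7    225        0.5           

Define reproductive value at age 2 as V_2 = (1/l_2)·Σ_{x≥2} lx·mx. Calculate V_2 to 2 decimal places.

4.11

lx = nx/n0 = nx/1500: 1, 0.72, 0.58, 0.41, 0.3, 0.24, 0.19, 0.15
lx·mx for x ≥ 2: 0.696, 0.615, 0.42, 0.408, 0.171, 0.075 → sum = 2.385
V_2 = 2.385 / l_2 = 2.385 / 0.58 = 4.112069… → 4.11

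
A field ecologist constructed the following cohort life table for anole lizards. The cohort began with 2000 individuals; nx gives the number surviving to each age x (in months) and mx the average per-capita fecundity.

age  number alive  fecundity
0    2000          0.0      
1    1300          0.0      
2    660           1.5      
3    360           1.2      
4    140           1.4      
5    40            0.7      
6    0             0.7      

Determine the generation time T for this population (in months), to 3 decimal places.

lx = nx/n0 = nx/2000: 1, 0.65, 0.33, 0.18, 0.07, 0.02, 0
lx·mx: 0, 0, 0.495, 0.216, 0.098, 0.014, 0 → R0 = 0.823
x·lx·mx: 0, 0, 0.99, 0.648, 0.392, 0.07, 0 → Σ = 2.1
T = 2.1 / 0.823 = 2.55164… → 2.552

2.552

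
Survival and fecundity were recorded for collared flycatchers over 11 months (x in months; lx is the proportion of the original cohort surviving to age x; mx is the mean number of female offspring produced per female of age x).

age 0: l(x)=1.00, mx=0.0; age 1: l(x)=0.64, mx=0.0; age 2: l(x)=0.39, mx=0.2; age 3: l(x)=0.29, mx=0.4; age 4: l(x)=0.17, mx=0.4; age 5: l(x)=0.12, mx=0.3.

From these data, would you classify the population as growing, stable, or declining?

R0 = Σ lx·mx = 0 + 0 + 0.078 + 0.116 + 0.068 + 0.036 = 0.298
R0 < 1, so the population is declining.

declining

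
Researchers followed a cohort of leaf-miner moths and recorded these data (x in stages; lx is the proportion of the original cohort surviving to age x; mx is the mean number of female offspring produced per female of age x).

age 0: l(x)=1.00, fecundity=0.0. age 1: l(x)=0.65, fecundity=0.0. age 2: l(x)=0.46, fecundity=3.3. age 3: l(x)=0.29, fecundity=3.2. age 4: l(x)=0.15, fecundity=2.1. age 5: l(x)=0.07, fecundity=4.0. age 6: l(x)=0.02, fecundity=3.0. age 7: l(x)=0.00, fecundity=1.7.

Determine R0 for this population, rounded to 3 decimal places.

lx·mx by age: 0, 0, 1.518, 0.928, 0.315, 0.28, 0.06, 0
R0 = Σ lx·mx = 3.101 → 3.101

3.101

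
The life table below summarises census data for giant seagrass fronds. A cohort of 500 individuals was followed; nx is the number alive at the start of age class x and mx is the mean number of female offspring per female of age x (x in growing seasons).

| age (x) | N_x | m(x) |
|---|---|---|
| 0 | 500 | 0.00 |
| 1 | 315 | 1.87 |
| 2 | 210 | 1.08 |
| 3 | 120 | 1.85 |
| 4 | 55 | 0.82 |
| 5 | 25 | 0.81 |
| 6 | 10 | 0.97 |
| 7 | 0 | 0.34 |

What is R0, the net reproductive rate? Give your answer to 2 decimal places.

2.23

lx = nx/n0 = nx/500: 1, 0.63, 0.42, 0.24, 0.11, 0.05, 0.02, 0
lx·mx by age: 0, 1.1781, 0.4536, 0.444, 0.0902, 0.0405, 0.0194, 0
R0 = Σ lx·mx = 2.2258 → 2.23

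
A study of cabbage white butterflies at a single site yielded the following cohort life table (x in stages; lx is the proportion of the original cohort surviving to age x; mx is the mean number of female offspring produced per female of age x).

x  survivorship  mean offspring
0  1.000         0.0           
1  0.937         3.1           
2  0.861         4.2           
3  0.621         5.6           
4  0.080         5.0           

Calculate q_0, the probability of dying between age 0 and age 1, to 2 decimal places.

0.06

q_0 = (l_0 − l_1) / l_0 = (1 − 0.937) / 1
     = 0.063 / 1 = 0.063 → 0.06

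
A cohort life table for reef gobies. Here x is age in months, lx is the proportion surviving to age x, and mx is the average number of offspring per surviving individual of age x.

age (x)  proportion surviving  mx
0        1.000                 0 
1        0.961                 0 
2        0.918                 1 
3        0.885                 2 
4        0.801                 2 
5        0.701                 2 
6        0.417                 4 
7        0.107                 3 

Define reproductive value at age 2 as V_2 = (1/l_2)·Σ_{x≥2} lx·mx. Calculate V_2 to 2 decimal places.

8.37

lx·mx for x ≥ 2: 0.918, 1.77, 1.602, 1.402, 1.668, 0.321 → sum = 7.681
V_2 = 7.681 / l_2 = 7.681 / 0.918 = 8.367102… → 8.37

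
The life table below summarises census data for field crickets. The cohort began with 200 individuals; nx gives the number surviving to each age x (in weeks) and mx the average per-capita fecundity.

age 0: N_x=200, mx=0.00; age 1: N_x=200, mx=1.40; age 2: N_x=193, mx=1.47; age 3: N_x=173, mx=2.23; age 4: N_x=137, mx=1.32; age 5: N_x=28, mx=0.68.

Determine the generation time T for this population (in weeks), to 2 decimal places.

lx = nx/n0 = nx/200: 1, 1, 0.965, 0.865, 0.685, 0.14
lx·mx: 0, 1.4, 1.41855, 1.92895, 0.9042, 0.0952 → R0 = 5.7469
x·lx·mx: 0, 1.4, 2.8371, 5.78685, 3.6168, 0.476 → Σ = 14.11675
T = 14.11675 / 5.7469 = 2.456411… → 2.46

2.46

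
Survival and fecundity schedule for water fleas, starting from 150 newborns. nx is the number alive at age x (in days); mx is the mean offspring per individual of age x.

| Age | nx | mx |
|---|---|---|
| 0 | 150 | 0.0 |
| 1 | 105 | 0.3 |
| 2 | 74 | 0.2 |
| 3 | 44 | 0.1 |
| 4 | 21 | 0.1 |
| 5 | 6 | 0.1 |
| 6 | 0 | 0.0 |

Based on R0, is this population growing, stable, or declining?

lx = nx/n0 = nx/150: 1, 0.7, 0.49333…, 0.29333…, 0.14, 0.04, 0
R0 = Σ lx·mx = 0 + 0.21 + 0.098667… + 0.029333… + 0.014 + 0.004 + 0 = 0.356…
R0 < 1, so the population is declining.

declining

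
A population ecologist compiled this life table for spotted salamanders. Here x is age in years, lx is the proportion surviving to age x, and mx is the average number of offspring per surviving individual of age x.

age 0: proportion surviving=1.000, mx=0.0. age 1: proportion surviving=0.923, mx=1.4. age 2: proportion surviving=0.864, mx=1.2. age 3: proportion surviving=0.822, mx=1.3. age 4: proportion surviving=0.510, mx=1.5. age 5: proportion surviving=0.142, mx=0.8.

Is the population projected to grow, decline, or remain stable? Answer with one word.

growing

R0 = Σ lx·mx = 0 + 1.2922 + 1.0368 + 1.0686 + 0.765 + 0.1136 = 4.2762
R0 > 1, so the population is growing.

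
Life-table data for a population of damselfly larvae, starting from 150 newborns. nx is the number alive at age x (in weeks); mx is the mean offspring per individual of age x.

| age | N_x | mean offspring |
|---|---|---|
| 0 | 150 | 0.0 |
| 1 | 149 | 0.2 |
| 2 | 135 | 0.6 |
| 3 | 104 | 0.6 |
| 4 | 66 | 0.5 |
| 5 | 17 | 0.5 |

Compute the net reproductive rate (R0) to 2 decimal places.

1.43

lx = nx/n0 = nx/150: 1, 0.99333…, 0.9, 0.69333…, 0.44, 0.11333…
lx·mx by age: 0, 0.198667…, 0.54, 0.416…, 0.22, 0.056667…
R0 = Σ lx·mx = 1.431333… → 1.43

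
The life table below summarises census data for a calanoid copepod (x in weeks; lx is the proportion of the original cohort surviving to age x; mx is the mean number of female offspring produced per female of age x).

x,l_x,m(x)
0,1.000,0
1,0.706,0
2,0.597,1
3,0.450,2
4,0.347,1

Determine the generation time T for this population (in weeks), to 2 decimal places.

2.86

lx·mx: 0, 0, 0.597, 0.9, 0.347 → R0 = 1.844
x·lx·mx: 0, 0, 1.194, 2.7, 1.388 → Σ = 5.282
T = 5.282 / 1.844 = 2.864425… → 2.86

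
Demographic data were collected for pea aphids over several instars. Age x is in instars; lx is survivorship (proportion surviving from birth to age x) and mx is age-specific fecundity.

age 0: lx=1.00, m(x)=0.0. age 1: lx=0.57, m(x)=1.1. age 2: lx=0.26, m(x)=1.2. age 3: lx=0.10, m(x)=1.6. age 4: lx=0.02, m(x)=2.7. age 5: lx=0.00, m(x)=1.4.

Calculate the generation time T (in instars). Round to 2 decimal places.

lx·mx: 0, 0.627, 0.312, 0.16, 0.054, 0 → R0 = 1.153
x·lx·mx: 0, 0.627, 0.624, 0.48, 0.216, 0 → Σ = 1.947
T = 1.947 / 1.153 = 1.688638… → 1.69

1.69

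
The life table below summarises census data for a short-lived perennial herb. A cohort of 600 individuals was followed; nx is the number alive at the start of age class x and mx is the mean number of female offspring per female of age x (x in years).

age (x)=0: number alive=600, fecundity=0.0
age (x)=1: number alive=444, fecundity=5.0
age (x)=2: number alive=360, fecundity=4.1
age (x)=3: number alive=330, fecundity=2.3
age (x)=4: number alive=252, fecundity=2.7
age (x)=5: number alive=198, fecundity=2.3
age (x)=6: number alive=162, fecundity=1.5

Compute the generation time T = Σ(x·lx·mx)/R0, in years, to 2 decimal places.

lx = nx/n0 = nx/600: 1, 0.74, 0.6, 0.55, 0.42, 0.33, 0.27
lx·mx: 0, 3.7, 2.46, 1.265, 1.134, 0.759, 0.405 → R0 = 9.723
x·lx·mx: 0, 3.7, 4.92, 3.795, 4.536, 3.795, 2.43 → Σ = 23.176
T = 23.176 / 9.723 = 2.383626… → 2.38

2.38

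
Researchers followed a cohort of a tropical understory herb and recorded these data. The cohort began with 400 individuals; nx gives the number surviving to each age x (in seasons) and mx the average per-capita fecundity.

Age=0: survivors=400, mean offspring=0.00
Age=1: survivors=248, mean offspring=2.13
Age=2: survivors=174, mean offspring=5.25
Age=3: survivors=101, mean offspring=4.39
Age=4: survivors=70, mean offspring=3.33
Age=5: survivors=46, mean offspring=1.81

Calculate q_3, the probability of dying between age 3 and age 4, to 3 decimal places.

0.307

lx = nx/n0 = nx/400: 1, 0.62, 0.435, 0.2525, 0.175, 0.115
q_3 = (l_3 − l_4) / l_3 = (0.2525 − 0.175) / 0.2525
     = 0.0775 / 0.2525 = 0.306931… → 0.307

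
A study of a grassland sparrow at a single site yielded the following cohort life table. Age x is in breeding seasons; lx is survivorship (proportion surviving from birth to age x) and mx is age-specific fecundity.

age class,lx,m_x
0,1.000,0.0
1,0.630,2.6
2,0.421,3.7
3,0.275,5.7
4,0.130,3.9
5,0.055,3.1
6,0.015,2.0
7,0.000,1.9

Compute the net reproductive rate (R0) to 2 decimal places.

lx·mx by age: 0, 1.638, 1.5577, 1.5675, 0.507, 0.1705, 0.03, 0
R0 = Σ lx·mx = 5.4707 → 5.47

5.47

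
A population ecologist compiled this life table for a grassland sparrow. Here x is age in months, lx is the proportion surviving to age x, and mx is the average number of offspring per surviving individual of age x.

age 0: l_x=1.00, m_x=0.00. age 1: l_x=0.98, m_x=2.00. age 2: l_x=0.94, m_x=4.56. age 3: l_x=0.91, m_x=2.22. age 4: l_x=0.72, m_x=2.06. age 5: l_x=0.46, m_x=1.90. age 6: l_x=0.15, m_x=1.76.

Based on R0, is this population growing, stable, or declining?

R0 = Σ lx·mx = 0 + 1.96 + 4.2864 + 2.0202 + 1.4832 + 0.874 + 0.264 = 10.8878
R0 > 1, so the population is growing.

growing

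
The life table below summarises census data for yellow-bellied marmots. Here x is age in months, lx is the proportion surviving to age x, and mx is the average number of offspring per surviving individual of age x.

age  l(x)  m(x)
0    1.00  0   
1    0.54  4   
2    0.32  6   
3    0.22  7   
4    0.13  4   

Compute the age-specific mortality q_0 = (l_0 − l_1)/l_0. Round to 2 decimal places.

q_0 = (l_0 − l_1) / l_0 = (1 − 0.54) / 1
     = 0.46 / 1 = 0.46 → 0.46

0.46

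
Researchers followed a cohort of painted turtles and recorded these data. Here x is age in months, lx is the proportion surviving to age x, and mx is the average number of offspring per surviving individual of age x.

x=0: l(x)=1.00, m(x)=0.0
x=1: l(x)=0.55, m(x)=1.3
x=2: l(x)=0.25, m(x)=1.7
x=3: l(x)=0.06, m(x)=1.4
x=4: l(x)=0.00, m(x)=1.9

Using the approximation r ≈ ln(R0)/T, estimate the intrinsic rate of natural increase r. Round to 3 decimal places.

0.136

R0 = Σ lx·mx = 0 + 0.715 + 0.425 + 0.084 + 0 = 1.224
Σ x·lx·mx = 1.817; T = 1.817/1.224 = 1.48448…
r ≈ ln(R0)/T = ln(1.224)/1.48448… = 0.13616… → 0.136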